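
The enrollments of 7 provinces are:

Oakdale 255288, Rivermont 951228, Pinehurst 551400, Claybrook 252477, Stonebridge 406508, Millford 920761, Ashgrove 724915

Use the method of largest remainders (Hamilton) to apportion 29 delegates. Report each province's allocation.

Oakdale 2, Rivermont 7, Pinehurst 4, Claybrook 2, Stonebridge 3, Millford 6, Ashgrove 5

The standard divisor is 4062577/29 ≈ 140088.862.
Standard quotas: Oakdale 1.8223, Rivermont 6.7902, Pinehurst 3.9361, Claybrook 1.8023, Stonebridge 2.9018, Millford 6.5727, Ashgrove 5.1747.
Lower quotas: Oakdale 1, Rivermont 6, Pinehurst 3, Claybrook 1, Stonebridge 2, Millford 6, Ashgrove 5 (sum 24, leaving 5 seats).
Remainders in descending order: Pinehurst 0.9361, Stonebridge 0.9018, Oakdale 0.8223, Claybrook 0.8023, Rivermont 0.7902, Millford 0.5727, Ashgrove 0.1747.
Largest remainders: Pinehurst, Stonebridge, Oakdale, Claybrook, Rivermont receive the extra seats.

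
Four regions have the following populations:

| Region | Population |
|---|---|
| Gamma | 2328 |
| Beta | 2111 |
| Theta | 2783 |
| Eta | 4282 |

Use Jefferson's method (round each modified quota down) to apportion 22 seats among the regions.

Gamma 4, Beta 4, Theta 5, Eta 9

Standard divisor 11504/22 ≈ 522.909; standard quotas: Gamma 4.452, Beta 4.037, Theta 5.322, Eta 8.189.
Rounding down gives 4, 4, 5, 8 = 21 seats, so the divisor must be adjusted.
With modified divisor 470: modified quotas Gamma 4.953, Beta 4.491, Theta 5.921, Eta 9.111.
Rounding down: Gamma 4, Beta 4, Theta 5, Eta 9 (total 22).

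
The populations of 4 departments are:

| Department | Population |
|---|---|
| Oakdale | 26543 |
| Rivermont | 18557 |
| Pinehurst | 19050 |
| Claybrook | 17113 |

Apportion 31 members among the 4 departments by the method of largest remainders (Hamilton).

Oakdale 10, Rivermont 7, Pinehurst 7, Claybrook 7

The standard divisor is 81263/31 ≈ 2621.387.
Standard quotas: Oakdale 10.1256, Rivermont 7.0791, Pinehurst 7.2671, Claybrook 6.5282.
Lower quotas: Oakdale 10, Rivermont 7, Pinehurst 7, Claybrook 6 (sum 30, leaving 1 seat).
Remainders in descending order: Claybrook 0.5282, Pinehurst 0.2671, Oakdale 0.1256, Rivermont 0.0791.
The surplus seat goes to Claybrook.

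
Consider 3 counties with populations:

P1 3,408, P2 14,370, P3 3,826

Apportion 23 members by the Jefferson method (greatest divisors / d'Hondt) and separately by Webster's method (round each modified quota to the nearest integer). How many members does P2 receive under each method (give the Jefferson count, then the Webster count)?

Jefferson: P1 3, P2 16, P3 4.
Webster: P1 4, P2 15, P3 4.
P2 gets 16 under Jefferson and 15 under Webster.

16 and 15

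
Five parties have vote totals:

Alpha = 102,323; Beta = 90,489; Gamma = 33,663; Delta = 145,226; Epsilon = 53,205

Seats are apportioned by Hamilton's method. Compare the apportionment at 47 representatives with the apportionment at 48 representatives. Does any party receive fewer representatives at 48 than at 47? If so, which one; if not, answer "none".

none

At 47 seats: Alpha 11, Beta 10, Gamma 4, Delta 16, Epsilon 6.
At 48 seats: Alpha 12, Beta 10, Gamma 4, Delta 16, Epsilon 6.
No party's allocation decreased.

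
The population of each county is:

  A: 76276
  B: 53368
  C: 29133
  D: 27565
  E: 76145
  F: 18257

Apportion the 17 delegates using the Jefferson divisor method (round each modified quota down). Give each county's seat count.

A: 5, B: 3, C: 2, D: 1, E: 5, F: 1

Standard divisor 280744/17 ≈ 16514.353; standard quotas: A 4.619, B 3.232, C 1.764, D 1.669, E 4.611, F 1.106.
Rounding down gives 4, 3, 1, 1, 4, 1 = 14 seats, so the divisor must be adjusted.
With modified divisor 14200: modified quotas A 5.372, B 3.758, C 2.052, D 1.941, E 5.362, F 1.286.
Rounding down: A 5, B 3, C 2, D 1, E 5, F 1 (total 17).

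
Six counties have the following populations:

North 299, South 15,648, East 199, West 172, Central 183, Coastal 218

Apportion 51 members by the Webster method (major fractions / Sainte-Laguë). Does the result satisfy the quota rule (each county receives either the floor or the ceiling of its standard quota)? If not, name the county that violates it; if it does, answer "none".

South

Standard quotas: North 0.912, South 47.733, East 0.607, West 0.525, Central 0.558, Coastal 0.665.
Webster allocation: North 1, South 46, East 1, West 1, Central 1, Coastal 1.
South has quota 47.733 (lower 47, upper 48) but receives 46 — outside the quota interval.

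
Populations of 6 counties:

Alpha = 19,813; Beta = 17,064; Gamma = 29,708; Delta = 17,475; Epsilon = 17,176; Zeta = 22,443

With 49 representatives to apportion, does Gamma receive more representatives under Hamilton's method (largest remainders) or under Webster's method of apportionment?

Hamilton: Alpha 8, Beta 6, Gamma 12, Delta 7, Epsilon 7, Zeta 9.
Webster: Alpha 8, Beta 7, Gamma 11, Delta 7, Epsilon 7, Zeta 9.
Gamma gets 12 under Hamilton and 11 under Webster.

Hamilton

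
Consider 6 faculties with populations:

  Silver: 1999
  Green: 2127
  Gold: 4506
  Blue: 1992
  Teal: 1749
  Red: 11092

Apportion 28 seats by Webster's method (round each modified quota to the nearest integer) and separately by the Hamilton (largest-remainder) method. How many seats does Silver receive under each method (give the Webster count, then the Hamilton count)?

Webster: Silver 2, Green 3, Gold 5, Blue 2, Teal 2, Red 14.
Hamilton: Silver 3, Green 3, Gold 5, Blue 2, Teal 2, Red 13.
Silver gets 2 under Webster and 3 under Hamilton.

2 and 3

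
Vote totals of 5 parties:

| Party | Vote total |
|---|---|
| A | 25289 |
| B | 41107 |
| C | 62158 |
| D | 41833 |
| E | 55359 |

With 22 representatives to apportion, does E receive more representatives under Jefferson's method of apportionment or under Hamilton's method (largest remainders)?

Jefferson

Jefferson: A 2, B 4, C 6, D 4, E 6.
Hamilton: A 3, B 4, C 6, D 4, E 5.
E gets 6 under Jefferson and 5 under Hamilton.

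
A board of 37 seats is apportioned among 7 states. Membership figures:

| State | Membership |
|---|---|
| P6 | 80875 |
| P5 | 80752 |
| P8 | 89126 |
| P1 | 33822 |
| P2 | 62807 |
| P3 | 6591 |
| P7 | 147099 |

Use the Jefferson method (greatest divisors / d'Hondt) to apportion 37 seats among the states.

P6 6, P5 6, P8 7, P1 2, P2 5, P3 0, P7 11

Standard divisor 501072/37 ≈ 13542.486; standard quotas: P6 5.972, P5 5.963, P8 6.581, P1 2.497, P2 4.638, P3 0.487, P7 10.862.
Rounding down gives 5, 5, 6, 2, 4, 0, 10 = 32 seats, so the divisor must be adjusted.
With modified divisor 12400: modified quotas P6 6.522, P5 6.512, P8 7.188, P1 2.728, P2 5.065, P3 0.532, P7 11.863.
Rounding down: P6 6, P5 6, P8 7, P1 2, P2 5, P3 0, P7 11 (total 37).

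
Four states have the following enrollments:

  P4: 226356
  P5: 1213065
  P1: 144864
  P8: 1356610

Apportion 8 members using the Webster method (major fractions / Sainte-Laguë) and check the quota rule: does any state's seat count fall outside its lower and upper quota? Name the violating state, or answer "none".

Standard quotas: P4 0.616, P5 3.300, P1 0.394, P8 3.690.
Webster allocation: P4 1, P5 3, P1 0, P8 4.
Every allocation lies between the lower and upper quota.

none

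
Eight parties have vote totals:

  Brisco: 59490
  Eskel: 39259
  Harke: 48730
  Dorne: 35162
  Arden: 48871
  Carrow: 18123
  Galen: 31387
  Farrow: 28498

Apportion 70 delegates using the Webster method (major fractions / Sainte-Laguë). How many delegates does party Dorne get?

Standard divisor 309520/70 ≈ 4421.714; standard quotas: Brisco 13.454, Eskel 8.879, Harke 11.021, Dorne 7.952, Arden 11.053, Carrow 4.099, Galen 7.098, Farrow 6.445.
Rounding to the nearest integer gives 13, 9, 11, 8, 11, 4, 7, 6 = 69 seats, so the divisor must be adjusted.
With modified divisor 4400: modified quotas Brisco 13.520, Eskel 8.922, Harke 11.075, Dorne 7.991, Arden 11.107, Carrow 4.119, Galen 7.133, Farrow 6.477.
Rounding to the nearest integer: Brisco 14, Eskel 9, Harke 11, Dorne 8, Arden 11, Carrow 4, Galen 7, Farrow 6 (total 70).
Dorne receives 8.

8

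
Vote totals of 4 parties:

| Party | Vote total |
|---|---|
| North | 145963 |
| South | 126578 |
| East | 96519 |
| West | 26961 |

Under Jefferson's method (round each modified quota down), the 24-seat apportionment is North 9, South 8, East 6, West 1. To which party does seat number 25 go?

Priority for the next seat is population ÷ (current seats + 1).
Priorities: North 14596.300, South 14064.222, East 13788.429, West 13480.500.
Highest priority: North.

North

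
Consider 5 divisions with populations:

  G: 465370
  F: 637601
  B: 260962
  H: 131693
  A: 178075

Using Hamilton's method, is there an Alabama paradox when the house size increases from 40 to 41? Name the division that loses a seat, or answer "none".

At 40 seats: G 11, F 15, B 6, H 3, A 5.
At 41 seats: G 12, F 16, B 6, H 3, A 4.
A drops from 5 to 4.

A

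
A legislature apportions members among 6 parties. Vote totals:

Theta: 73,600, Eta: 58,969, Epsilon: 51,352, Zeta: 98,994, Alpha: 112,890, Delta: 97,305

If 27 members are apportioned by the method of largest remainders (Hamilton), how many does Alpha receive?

Standard divisor: 493110 ÷ 27 ≈ 18263.333.
Standard quotas: Theta 4.0299, Eta 3.2288, Epsilon 2.8118, Zeta 5.4204, Alpha 6.1812, Delta 5.3279.
Lower quotas: Theta 4, Eta 3, Epsilon 2, Zeta 5, Alpha 6, Delta 5 (sum 25, leaving 2 seats).
Remainders in descending order: Epsilon 0.8118, Zeta 0.4204, Delta 0.3279, Eta 0.2288, Alpha 0.1812, Theta 0.0299.
The surplus seats go to Epsilon, Zeta.
Alpha receives 6.

6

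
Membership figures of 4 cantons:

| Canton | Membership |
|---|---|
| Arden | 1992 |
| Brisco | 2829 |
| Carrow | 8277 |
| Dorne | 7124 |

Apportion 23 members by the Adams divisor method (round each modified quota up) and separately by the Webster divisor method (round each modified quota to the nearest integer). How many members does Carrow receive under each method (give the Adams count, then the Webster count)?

9 and 10

Adams: Arden 3, Brisco 3, Carrow 9, Dorne 8.
Webster: Arden 2, Brisco 3, Carrow 10, Dorne 8.
Carrow gets 9 under Adams and 10 under Webster.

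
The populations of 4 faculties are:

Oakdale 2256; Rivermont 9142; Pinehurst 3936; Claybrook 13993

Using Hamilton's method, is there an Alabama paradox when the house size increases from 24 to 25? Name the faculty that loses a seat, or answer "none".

At 24 seats: Oakdale 2, Rivermont 8, Pinehurst 3, Claybrook 11.
At 25 seats: Oakdale 2, Rivermont 8, Pinehurst 3, Claybrook 12.
No faculty's allocation decreased.

none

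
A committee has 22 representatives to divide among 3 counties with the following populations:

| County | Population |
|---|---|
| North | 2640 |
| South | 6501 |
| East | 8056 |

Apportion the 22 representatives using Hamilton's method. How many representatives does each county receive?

Standard divisor: 17197 ÷ 22 ≈ 781.682.
Standard quotas: North 3.3773, South 8.3167, East 10.3060.
Lower quotas: North 3, South 8, East 10 (sum 21, leaving 1 seat).
Remainders in descending order: North 0.3773, South 0.3167, East 0.3060.
The surplus seat goes to North.

North 4, South 8, East 10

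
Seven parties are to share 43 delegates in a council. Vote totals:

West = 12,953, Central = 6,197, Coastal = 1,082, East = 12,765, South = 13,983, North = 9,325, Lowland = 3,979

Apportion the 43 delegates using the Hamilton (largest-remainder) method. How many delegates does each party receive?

Standard divisor: 60284 ÷ 43 ≈ 1401.953.
Standard quotas: West 9.2393, Central 4.4203, Coastal 0.7718, East 9.1052, South 9.9739, North 6.6514, Lowland 2.8382.
Lower quotas: West 9, Central 4, Coastal 0, East 9, South 9, North 6, Lowland 2 (sum 39, leaving 4 seats).
Remainders in descending order: South 0.9739, Lowland 0.8382, Coastal 0.7718, North 0.6514, Central 0.4203, West 0.2393, East 0.1052.
Largest remainders: South, Lowland, Coastal, North receive the extra seats.

West 9; Central 4; Coastal 1; East 9; South 10; North 7; Lowland 3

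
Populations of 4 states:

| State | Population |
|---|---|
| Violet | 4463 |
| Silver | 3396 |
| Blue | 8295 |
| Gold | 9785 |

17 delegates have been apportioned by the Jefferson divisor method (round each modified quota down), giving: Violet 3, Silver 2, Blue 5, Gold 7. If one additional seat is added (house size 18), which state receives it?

Priority for the next seat is population ÷ (current seats + 1).
Priorities: Violet 1115.750, Silver 1132.000, Blue 1382.500, Gold 1223.125.
Highest priority: Blue.

Blue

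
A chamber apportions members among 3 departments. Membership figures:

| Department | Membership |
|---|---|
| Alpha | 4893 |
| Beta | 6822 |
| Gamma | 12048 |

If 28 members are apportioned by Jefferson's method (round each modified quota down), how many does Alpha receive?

6

Standard divisor 23763/28 ≈ 848.679; standard quotas: Alpha 5.765, Beta 8.038, Gamma 14.196.
Rounding down gives 5, 8, 14 = 27 seats, so the divisor must be adjusted.
With modified divisor 810: modified quotas Alpha 6.041, Beta 8.422, Gamma 14.874.
Rounding down: Alpha 6, Beta 8, Gamma 14 (total 28).
Alpha receives 6.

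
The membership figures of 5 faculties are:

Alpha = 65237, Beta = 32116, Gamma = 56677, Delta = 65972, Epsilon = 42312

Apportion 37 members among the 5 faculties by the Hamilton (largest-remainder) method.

Alpha: 9, Beta: 5, Gamma: 8, Delta: 9, Epsilon: 6

The standard divisor is 262314/37 ≈ 7089.568.
Standard quotas: Alpha 9.2018, Beta 4.5300, Gamma 7.9944, Delta 9.3055, Epsilon 5.9682.
Lower quotas: Alpha 9, Beta 4, Gamma 7, Delta 9, Epsilon 5 (sum 34, leaving 3 seats).
Remainders in descending order: Gamma 0.9944, Epsilon 0.9682, Beta 0.5300, Delta 0.3055, Alpha 0.2018.
The surplus seats go to Gamma, Epsilon, Beta.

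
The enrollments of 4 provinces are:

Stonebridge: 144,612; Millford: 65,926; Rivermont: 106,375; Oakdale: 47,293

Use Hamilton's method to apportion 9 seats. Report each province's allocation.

Stonebridge 3; Millford 2; Rivermont 3; Oakdale 1

Standard divisor: 364206 ÷ 9 ≈ 40467.333.
Standard quotas: Stonebridge 3.5735, Millford 1.6291, Rivermont 2.6287, Oakdale 1.1687.
Lower quotas: Stonebridge 3, Millford 1, Rivermont 2, Oakdale 1 (sum 7, leaving 2 seats).
Remainders in descending order: Millford 0.6291, Rivermont 0.6287, Stonebridge 0.5735, Oakdale 0.1687.
Largest remainders: Millford, Rivermont receive the extra seats.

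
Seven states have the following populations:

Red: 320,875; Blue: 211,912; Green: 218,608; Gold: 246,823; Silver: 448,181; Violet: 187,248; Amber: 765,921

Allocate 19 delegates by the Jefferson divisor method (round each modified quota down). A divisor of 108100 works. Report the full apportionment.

With modified divisor 108100: modified quotas Red 2.968, Blue 1.960, Green 2.022, Gold 2.283, Silver 4.146, Violet 1.732, Amber 7.085.
Rounding down: Red 2, Blue 1, Green 2, Gold 2, Silver 4, Violet 1, Amber 7 (total 19).

Red=2, Blue=1, Green=2, Gold=2, Silver=4, Violet=1, Amber=7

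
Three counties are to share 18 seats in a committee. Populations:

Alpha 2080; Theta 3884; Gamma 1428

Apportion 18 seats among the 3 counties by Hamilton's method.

Standard divisor: 7392 ÷ 18 ≈ 410.667.
Standard quotas: Alpha 5.065, Theta 9.458, Gamma 3.477.
Lower quotas: Alpha 5, Theta 9, Gamma 3 (sum 17, leaving 1 seat).
Remainders in descending order: Gamma 0.477, Theta 0.458, Alpha 0.065.
Largest remainder: Gamma receives the extra seat.

Alpha=5, Theta=9, Gamma=4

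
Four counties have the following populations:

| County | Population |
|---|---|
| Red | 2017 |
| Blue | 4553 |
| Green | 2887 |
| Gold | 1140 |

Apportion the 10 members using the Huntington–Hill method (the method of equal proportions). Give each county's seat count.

With divisor 1098: modified quotas Red 1.837, Blue 4.147, Green 2.629, Gold 1.038.
Geometric-mean thresholds: Red √(1·2)=1.414, Blue √(4·5)=4.472, Green √(2·3)=2.449, Gold √(1·2)=1.414.
Each quota rounded against its threshold gives Red 2, Blue 4, Green 3, Gold 1 (total 10).

Red: 2, Blue: 4, Green: 3, Gold: 1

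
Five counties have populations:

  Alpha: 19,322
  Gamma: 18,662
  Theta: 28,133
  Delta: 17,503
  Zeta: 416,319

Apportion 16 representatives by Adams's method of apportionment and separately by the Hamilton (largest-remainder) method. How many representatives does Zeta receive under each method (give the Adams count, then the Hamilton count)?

Adams: Alpha 1, Gamma 1, Theta 1, Delta 1, Zeta 12.
Hamilton: Alpha 1, Gamma 1, Theta 1, Delta 0, Zeta 13.
Zeta gets 12 under Adams and 13 under Hamilton.

12 and 13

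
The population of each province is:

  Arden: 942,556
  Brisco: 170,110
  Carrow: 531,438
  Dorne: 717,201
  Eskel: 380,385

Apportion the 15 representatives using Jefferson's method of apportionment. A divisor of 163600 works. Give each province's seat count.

With modified divisor 163600: modified quotas Arden 5.761, Brisco 1.040, Carrow 3.248, Dorne 4.384, Eskel 2.325.
Rounding down: Arden 5, Brisco 1, Carrow 3, Dorne 4, Eskel 2 (total 15).

Arden: 5, Brisco: 1, Carrow: 3, Dorne: 4, Eskel: 2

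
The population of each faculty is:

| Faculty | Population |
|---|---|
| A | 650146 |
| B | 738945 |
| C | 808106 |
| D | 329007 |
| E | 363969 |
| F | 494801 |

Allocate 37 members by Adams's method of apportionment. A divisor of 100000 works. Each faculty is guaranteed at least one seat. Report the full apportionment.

With modified divisor 100000: modified quotas A 6.501, B 7.389, C 8.081, D 3.290, E 3.640, F 4.948.
Rounding up: A 7, B 8, C 9, D 4, E 4, F 5 (total 37).

A: 7; B: 8; C: 9; D: 4; E: 4; F: 5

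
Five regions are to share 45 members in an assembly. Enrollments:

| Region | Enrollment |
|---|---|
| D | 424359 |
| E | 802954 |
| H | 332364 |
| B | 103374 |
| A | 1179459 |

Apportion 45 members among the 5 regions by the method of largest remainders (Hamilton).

D 7; E 13; H 5; B 1; A 19

Total 2842510; standard divisor 2842510/45 ≈ 63166.889.
Standard quotas: D 6.7181, E 12.7116, H 5.2617, B 1.6365, A 18.6721.
Lower quotas: D 6, E 12, H 5, B 1, A 18 (sum 42, leaving 3 seats).
Remainders in descending order: D 0.7181, E 0.7116, A 0.6721, B 0.6365, H 0.2617.
The surplus seats go to D, E, A.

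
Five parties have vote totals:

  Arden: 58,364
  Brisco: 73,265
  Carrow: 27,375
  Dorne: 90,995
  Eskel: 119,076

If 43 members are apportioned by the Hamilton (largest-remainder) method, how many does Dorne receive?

11

The standard divisor is 369075/43 ≈ 8583.14.
Standard quotas: Arden 6.7998, Brisco 8.5359, Carrow 3.1894, Dorne 10.6016, Eskel 13.8732.
Lower quotas: Arden 6, Brisco 8, Carrow 3, Dorne 10, Eskel 13 (sum 40, leaving 3 seats).
Remainders in descending order: Eskel 0.8732, Arden 0.7998, Dorne 0.6016, Brisco 0.5359, Carrow 0.1894.
Largest remainders: Eskel, Arden, Dorne receive the extra seats.
Dorne receives 11.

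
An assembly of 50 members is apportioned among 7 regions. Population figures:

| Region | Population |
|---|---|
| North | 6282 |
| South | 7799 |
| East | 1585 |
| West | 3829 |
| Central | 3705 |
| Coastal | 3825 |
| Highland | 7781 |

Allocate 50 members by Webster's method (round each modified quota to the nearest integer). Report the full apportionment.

North=9; South=11; East=2; West=6; Central=5; Coastal=6; Highland=11

Standard divisor 34806/50 ≈ 696.12; standard quotas: North 9.024, South 11.204, East 2.277, West 5.500, Central 5.322, Coastal 5.495, Highland 11.178.
Rounding to the nearest integer gives 9, 11, 2, 6, 5, 5, 11 = 49 seats, so the divisor must be adjusted.
With modified divisor 690: modified quotas North 9.104, South 11.303, East 2.297, West 5.549, Central 5.370, Coastal 5.543, Highland 11.277.
Rounding to the nearest integer: North 9, South 11, East 2, West 6, Central 5, Coastal 6, Highland 11 (total 50).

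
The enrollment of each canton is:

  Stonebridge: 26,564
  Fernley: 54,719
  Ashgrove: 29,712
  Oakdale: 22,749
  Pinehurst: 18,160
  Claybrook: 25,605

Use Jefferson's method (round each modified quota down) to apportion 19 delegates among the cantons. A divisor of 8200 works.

With modified divisor 8200: modified quotas Stonebridge 3.240, Fernley 6.673, Ashgrove 3.623, Oakdale 2.774, Pinehurst 2.215, Claybrook 3.123.
Rounding down: Stonebridge 3, Fernley 6, Ashgrove 3, Oakdale 2, Pinehurst 2, Claybrook 3 (total 19).

Stonebridge=3, Fernley=6, Ashgrove=3, Oakdale=2, Pinehurst=2, Claybrook=3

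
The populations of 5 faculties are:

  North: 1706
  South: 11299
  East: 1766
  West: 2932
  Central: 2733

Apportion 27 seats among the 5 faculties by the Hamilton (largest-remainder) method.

North: 2; South: 15; East: 2; West: 4; Central: 4

Standard divisor: 20436 ÷ 27 ≈ 756.889.
Standard quotas: North 2.2540, South 14.9282, East 2.3332, West 3.8738, Central 3.6108.
Lower quotas: North 2, South 14, East 2, West 3, Central 3 (sum 24, leaving 3 seats).
Remainders in descending order: South 0.9282, West 0.8738, Central 0.6108, East 0.3332, North 0.2540.
The surplus seats go to South, West, Central.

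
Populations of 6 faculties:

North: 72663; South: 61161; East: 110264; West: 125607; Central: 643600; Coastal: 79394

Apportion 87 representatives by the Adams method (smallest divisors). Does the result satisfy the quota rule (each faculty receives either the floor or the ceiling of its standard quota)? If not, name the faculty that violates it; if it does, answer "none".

Central

Standard quotas: North 5.785, South 4.870, East 8.779, West 10.001, Central 51.243, Coastal 6.321.
Adams allocation: North 6, South 5, East 9, West 10, Central 50, Coastal 7.
Central has quota 51.243 (lower 51, upper 52) but receives 50 — outside the quota interval.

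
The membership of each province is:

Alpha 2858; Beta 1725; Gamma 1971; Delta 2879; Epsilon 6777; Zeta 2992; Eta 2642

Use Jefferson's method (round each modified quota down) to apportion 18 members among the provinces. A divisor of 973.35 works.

With modified divisor 973.35: modified quotas Alpha 2.936, Beta 1.772, Gamma 2.025, Delta 2.958, Epsilon 6.963, Zeta 3.074, Eta 2.714.
Rounding down: Alpha 2, Beta 1, Gamma 2, Delta 2, Epsilon 6, Zeta 3, Eta 2 (total 18).

Alpha 2, Beta 1, Gamma 2, Delta 2, Epsilon 6, Zeta 3, Eta 2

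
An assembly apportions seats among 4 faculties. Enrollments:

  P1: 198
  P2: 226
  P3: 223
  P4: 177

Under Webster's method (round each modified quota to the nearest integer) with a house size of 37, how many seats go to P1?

Standard divisor 824/37 ≈ 22.27; standard quotas: P1 8.891, P2 10.148, P3 10.013, P4 7.948.
Rounding to the nearest integer gives P1 9, P2 10, P3 10, P4 8 — total 37, matching the house size, so no adjustment is needed.
P1 receives 9.

9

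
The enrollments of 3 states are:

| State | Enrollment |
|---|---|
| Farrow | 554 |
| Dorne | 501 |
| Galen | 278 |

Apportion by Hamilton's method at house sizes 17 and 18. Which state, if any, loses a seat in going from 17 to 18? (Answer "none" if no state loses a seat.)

At 17 seats: Farrow 7, Dorne 6, Galen 4.
At 18 seats: Farrow 7, Dorne 7, Galen 4.
No state's allocation decreased.

none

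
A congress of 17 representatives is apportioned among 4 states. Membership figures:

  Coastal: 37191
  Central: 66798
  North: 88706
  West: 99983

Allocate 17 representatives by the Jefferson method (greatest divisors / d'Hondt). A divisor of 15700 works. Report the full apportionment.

Coastal=2, Central=4, North=5, West=6

With modified divisor 15700: modified quotas Coastal 2.369, Central 4.255, North 5.650, West 6.368.
Rounding down: Coastal 2, Central 4, North 5, West 6 (total 17).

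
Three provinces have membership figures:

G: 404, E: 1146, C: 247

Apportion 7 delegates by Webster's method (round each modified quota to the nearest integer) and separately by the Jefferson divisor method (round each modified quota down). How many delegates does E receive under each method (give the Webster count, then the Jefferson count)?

Webster: G 2, E 4, C 1.
Jefferson: G 1, E 5, C 1.
E gets 4 under Webster and 5 under Jefferson.

4 and 5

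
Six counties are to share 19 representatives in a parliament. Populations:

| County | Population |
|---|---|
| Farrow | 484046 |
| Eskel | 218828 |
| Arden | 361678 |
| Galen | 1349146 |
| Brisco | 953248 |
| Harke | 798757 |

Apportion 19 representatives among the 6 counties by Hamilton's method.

Total 4165703; standard divisor 4165703/19 ≈ 219247.526.
Standard quotas: Farrow 2.2078, Eskel 0.9981, Arden 1.6496, Galen 6.1535, Brisco 4.3478, Harke 3.6432.
Lower quotas: Farrow 2, Eskel 0, Arden 1, Galen 6, Brisco 4, Harke 3 (sum 16, leaving 3 seats).
Remainders in descending order: Eskel 0.9981, Arden 0.6496, Harke 0.6432, Brisco 0.3478, Farrow 0.2078, Galen 0.1535.
The surplus seats go to Eskel, Arden, Harke.

Farrow=2, Eskel=1, Arden=2, Galen=6, Brisco=4, Harke=4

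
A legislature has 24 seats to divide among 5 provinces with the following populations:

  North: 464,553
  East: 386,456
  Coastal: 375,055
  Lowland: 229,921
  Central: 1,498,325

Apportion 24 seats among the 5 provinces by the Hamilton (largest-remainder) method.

The standard divisor is 2954310/24 ≈ 123096.25.
Standard quotas: North 3.7739, East 3.1395, Coastal 3.0468, Lowland 1.8678, Central 12.1720.
Lower quotas: North 3, East 3, Coastal 3, Lowland 1, Central 12 (sum 22, leaving 2 seats).
Remainders in descending order: Lowland 0.8678, North 0.7739, Central 0.1720, East 0.1395, Coastal 0.0468.
The surplus seats go to Lowland, North.

North=4, East=3, Coastal=3, Lowland=2, Central=12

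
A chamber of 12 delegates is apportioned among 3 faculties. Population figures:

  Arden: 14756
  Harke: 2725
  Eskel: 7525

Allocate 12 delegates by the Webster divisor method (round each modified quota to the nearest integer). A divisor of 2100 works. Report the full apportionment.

Arden: 7; Harke: 1; Eskel: 4

With modified divisor 2100: modified quotas Arden 7.027, Harke 1.298, Eskel 3.583.
Rounding to the nearest integer: Arden 7, Harke 1, Eskel 4 (total 12).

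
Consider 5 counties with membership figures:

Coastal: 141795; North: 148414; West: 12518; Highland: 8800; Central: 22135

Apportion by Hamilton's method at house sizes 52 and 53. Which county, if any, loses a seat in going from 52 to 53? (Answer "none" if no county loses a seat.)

Central

At 52 seats: Coastal 22, North 23, West 2, Highland 1, Central 4.
At 53 seats: Coastal 23, North 24, West 2, Highland 1, Central 3.
Central drops from 4 to 3.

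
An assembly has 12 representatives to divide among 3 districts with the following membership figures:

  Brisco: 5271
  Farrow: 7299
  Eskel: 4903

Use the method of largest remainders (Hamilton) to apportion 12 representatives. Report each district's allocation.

Total 17473; standard divisor 17473/12 ≈ 1456.083.
Standard quotas: Brisco 3.6200, Farrow 5.0128, Eskel 3.3673.
Lower quotas: Brisco 3, Farrow 5, Eskel 3 (sum 11, leaving 1 seat).
Remainders in descending order: Brisco 0.6200, Eskel 0.3673, Farrow 0.0128.
The surplus seat goes to Brisco.

Brisco: 4; Farrow: 5; Eskel: 3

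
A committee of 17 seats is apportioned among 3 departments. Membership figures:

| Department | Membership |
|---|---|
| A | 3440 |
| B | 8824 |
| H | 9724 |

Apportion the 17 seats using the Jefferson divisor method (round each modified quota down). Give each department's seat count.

A 2, B 7, H 8

Standard divisor 21988/17 ≈ 1293.412; standard quotas: A 2.660, B 6.822, H 7.518.
Rounding down gives 2, 6, 7 = 15 seats, so the divisor must be adjusted.
With modified divisor 1200: modified quotas A 2.867, B 7.353, H 8.103.
Rounding down: A 2, B 7, H 8 (total 17).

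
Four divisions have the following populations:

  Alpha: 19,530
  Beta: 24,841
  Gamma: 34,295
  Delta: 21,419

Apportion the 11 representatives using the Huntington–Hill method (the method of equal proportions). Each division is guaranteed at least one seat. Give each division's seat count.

With divisor 9322: modified quotas Alpha 2.095, Beta 2.665, Gamma 3.679, Delta 2.298.
Geometric-mean thresholds: Alpha √(2·3)=2.449, Beta √(2·3)=2.449, Gamma √(3·4)=3.464, Delta √(2·3)=2.449.
Each quota rounded against its threshold gives Alpha 2, Beta 3, Gamma 4, Delta 2 (total 11).

Alpha 2, Beta 3, Gamma 4, Delta 2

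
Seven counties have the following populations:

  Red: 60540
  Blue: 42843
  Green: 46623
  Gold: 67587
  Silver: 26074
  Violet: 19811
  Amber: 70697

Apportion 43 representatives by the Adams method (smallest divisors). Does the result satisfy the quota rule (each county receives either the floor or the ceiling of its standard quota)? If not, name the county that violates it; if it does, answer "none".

Standard quotas: Red 7.790, Blue 5.513, Green 5.999, Gold 8.697, Silver 3.355, Violet 2.549, Amber 9.097.
Adams allocation: Red 8, Blue 5, Green 6, Gold 8, Silver 4, Violet 3, Amber 9.
Every allocation lies between the lower and upper quota.

none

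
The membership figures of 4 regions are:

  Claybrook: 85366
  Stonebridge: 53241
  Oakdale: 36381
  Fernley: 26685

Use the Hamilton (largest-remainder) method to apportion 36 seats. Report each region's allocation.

Claybrook 15, Stonebridge 10, Oakdale 6, Fernley 5

Total 201673; standard divisor 201673/36 ≈ 5602.028.
Standard quotas: Claybrook 15.2384, Stonebridge 9.5039, Oakdale 6.4943, Fernley 4.7635.
Lower quotas: Claybrook 15, Stonebridge 9, Oakdale 6, Fernley 4 (sum 34, leaving 2 seats).
Remainders in descending order: Fernley 0.7635, Stonebridge 0.5039, Oakdale 0.4943, Claybrook 0.2384.
The surplus seats go to Fernley, Stonebridge.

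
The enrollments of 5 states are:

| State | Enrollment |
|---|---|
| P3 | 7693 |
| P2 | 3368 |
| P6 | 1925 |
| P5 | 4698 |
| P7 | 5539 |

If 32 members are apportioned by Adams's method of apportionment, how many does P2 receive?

5

Standard divisor 23223/32 ≈ 725.719; standard quotas: P3 10.601, P2 4.641, P6 2.653, P5 6.474, P7 7.632.
Rounding up gives 11, 5, 3, 7, 8 = 34 seats, so the divisor must be adjusted.
With modified divisor 787: modified quotas P3 9.775, P2 4.280, P6 2.446, P5 5.970, P7 7.038.
Rounding up: P3 10, P2 5, P6 3, P5 6, P7 8 (total 32).
P2 receives 5.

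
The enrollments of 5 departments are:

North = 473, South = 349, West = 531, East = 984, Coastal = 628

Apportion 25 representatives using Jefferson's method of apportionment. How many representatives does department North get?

Standard divisor 2965/25 ≈ 118.6; standard quotas: North 3.988, South 2.943, West 4.477, East 8.297, Coastal 5.295.
Rounding down gives 3, 2, 4, 8, 5 = 22 seats, so the divisor must be adjusted.
With modified divisor 108: modified quotas North 4.380, South 3.231, West 4.917, East 9.111, Coastal 5.815.
Rounding down: North 4, South 3, West 4, East 9, Coastal 5 (total 25).
North receives 4.

4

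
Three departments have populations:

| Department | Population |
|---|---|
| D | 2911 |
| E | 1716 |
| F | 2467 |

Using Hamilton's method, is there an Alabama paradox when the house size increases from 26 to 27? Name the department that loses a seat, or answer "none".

At 26 seats: D 11, E 6, F 9.
At 27 seats: D 11, E 7, F 9.
No department's allocation decreased.

none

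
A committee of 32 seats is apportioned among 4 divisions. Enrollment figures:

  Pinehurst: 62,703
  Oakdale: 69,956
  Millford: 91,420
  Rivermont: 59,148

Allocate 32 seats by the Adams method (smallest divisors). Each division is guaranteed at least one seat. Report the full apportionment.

Standard divisor 283227/32 ≈ 8850.844; standard quotas: Pinehurst 7.084, Oakdale 7.904, Millford 10.329, Rivermont 6.683.
Rounding up gives 8, 8, 11, 7 = 34 seats, so the divisor must be adjusted.
With modified divisor 9500: modified quotas Pinehurst 6.600, Oakdale 7.364, Millford 9.623, Rivermont 6.226.
Rounding up: Pinehurst 7, Oakdale 8, Millford 10, Rivermont 7 (total 32).

Pinehurst 7; Oakdale 8; Millford 10; Rivermont 7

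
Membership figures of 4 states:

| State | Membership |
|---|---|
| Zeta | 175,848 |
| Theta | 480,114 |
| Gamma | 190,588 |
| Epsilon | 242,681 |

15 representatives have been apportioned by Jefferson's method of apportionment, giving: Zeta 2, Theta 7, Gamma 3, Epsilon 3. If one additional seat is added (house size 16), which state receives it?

Priority for the next seat is population ÷ (current seats + 1).
Priorities: Zeta 58616.000, Theta 60014.250, Gamma 47647.000, Epsilon 60670.250.
Highest priority: Epsilon.

Epsilon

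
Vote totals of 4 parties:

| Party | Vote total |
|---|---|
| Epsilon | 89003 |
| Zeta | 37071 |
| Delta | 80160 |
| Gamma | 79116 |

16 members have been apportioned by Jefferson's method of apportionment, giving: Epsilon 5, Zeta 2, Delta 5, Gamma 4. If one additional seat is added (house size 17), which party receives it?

Gamma

Priority for the next seat is population ÷ (current seats + 1).
Priorities: Epsilon 14833.833, Zeta 12357.000, Delta 13360.000, Gamma 15823.200.
Highest priority: Gamma.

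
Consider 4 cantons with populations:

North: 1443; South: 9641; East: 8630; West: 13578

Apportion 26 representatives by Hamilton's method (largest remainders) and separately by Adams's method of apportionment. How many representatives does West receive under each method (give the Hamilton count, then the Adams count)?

11 and 10

Hamilton: North 1, South 7, East 7, West 11.
Adams: North 2, South 7, East 7, West 10.
West gets 11 under Hamilton and 10 under Adams.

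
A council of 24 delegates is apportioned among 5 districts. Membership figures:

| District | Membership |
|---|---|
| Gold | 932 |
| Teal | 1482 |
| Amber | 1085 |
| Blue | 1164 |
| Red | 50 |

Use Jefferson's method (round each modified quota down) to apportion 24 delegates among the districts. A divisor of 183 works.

Gold: 5, Teal: 8, Amber: 5, Blue: 6, Red: 0

With modified divisor 183: modified quotas Gold 5.093, Teal 8.098, Amber 5.929, Blue 6.361, Red 0.273.
Rounding down: Gold 5, Teal 8, Amber 5, Blue 6, Red 0 (total 24).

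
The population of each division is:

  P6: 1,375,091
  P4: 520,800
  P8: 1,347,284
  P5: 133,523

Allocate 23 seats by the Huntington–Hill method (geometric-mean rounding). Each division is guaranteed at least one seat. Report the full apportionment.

With divisor 147645: modified quotas P6 9.313, P4 3.527, P8 9.125, P5 0.904.
Geometric-mean thresholds: P6 √(9·10)=9.487, P4 √(3·4)=3.464, P8 √(9·10)=9.487, P5 (min 1).
Each quota rounded against its threshold gives P6 9, P4 4, P8 9, P5 1 (total 23).

P6 9, P4 4, P8 9, P5 1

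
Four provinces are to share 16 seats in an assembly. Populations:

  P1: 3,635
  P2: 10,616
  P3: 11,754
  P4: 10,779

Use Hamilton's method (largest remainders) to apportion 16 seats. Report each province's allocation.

Total 36784; standard divisor 36784/16 = 2299.
Standard quotas: P1 1.5811, P2 4.6177, P3 5.1127, P4 4.6886.
Lower quotas: P1 1, P2 4, P3 5, P4 4 (sum 14, leaving 2 seats).
Remainders in descending order: P4 0.6886, P2 0.6177, P1 0.5811, P3 0.1127.
Largest remainders: P4, P2 receive the extra seats.

P1 1, P2 5, P3 5, P4 5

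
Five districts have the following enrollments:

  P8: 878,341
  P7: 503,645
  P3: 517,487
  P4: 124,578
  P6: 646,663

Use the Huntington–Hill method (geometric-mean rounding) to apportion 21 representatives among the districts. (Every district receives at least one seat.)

P8=7; P7=4; P3=4; P4=1; P6=5

With divisor 126797: modified quotas P8 6.927, P7 3.972, P3 4.081, P4 0.982, P6 5.100.
Geometric-mean thresholds: P8 √(6·7)=6.481, P7 √(3·4)=3.464, P3 √(4·5)=4.472, P4 (min 1), P6 √(5·6)=5.477.
Each quota rounded against its threshold gives P8 7, P7 4, P3 4, P4 1, P6 5 (total 21).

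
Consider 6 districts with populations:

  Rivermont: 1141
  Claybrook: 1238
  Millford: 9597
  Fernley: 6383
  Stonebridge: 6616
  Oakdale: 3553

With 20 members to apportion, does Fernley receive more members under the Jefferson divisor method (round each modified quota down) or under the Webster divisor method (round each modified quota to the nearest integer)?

Jefferson: Rivermont 0, Claybrook 1, Millford 7, Fernley 5, Stonebridge 5, Oakdale 2.
Webster: Rivermont 1, Claybrook 1, Millford 7, Fernley 4, Stonebridge 5, Oakdale 2.
Fernley gets 5 under Jefferson and 4 under Webster.

Jefferson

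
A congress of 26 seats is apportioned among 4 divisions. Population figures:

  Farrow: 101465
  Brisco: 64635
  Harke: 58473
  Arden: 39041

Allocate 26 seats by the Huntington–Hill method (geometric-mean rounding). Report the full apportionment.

With divisor 10325: modified quotas Farrow 9.827, Brisco 6.260, Harke 5.663, Arden 3.781.
Geometric-mean thresholds: Farrow √(9·10)=9.487, Brisco √(6·7)=6.481, Harke √(5·6)=5.477, Arden √(3·4)=3.464.
Each quota rounded against its threshold gives Farrow 10, Brisco 6, Harke 6, Arden 4 (total 26).

Farrow 10, Brisco 6, Harke 6, Arden 4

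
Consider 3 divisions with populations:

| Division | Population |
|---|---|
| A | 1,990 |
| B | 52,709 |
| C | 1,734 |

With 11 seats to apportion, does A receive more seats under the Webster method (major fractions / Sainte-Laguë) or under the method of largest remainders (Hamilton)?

Webster: A 0, B 11, C 0.
Hamilton: A 1, B 10, C 0.
A gets 0 under Webster and 1 under Hamilton.

Hamilton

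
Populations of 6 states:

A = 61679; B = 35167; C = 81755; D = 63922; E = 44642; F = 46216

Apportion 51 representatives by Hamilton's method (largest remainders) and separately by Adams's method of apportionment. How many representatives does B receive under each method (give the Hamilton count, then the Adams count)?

Hamilton: A 9, B 5, C 13, D 10, E 7, F 7.
Adams: A 9, B 6, C 12, D 10, E 7, F 7.
B gets 5 under Hamilton and 6 under Adams.

5 and 6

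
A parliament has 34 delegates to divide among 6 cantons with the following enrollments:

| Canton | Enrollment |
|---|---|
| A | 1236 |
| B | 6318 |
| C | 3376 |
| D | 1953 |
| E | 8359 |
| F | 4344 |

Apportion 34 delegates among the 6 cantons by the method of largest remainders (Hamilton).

The standard divisor is 25586/34 ≈ 752.529.
Standard quotas: A 1.6425, B 8.3957, C 4.4862, D 2.5952, E 11.1079, F 5.7725.
Lower quotas: A 1, B 8, C 4, D 2, E 11, F 5 (sum 31, leaving 3 seats).
Remainders in descending order: F 0.7725, A 0.6425, D 0.5952, C 0.4862, B 0.3957, E 0.1079.
The surplus seats go to F, A, D.

A 2, B 8, C 4, D 3, E 11, F 6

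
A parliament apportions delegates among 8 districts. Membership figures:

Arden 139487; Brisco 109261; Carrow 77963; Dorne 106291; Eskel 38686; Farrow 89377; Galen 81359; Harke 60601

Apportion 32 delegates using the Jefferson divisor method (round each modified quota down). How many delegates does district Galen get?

4

Standard divisor 703025/32 ≈ 21969.531; standard quotas: Arden 6.349, Brisco 4.973, Carrow 3.549, Dorne 4.838, Eskel 1.761, Farrow 4.068, Galen 3.703, Harke 2.758.
Rounding down gives 6, 4, 3, 4, 1, 4, 3, 2 = 27 seats, so the divisor must be adjusted.
With modified divisor 19700: modified quotas Arden 7.081, Brisco 5.546, Carrow 3.958, Dorne 5.395, Eskel 1.964, Farrow 4.537, Galen 4.130, Harke 3.076.
Rounding down: Arden 7, Brisco 5, Carrow 3, Dorne 5, Eskel 1, Farrow 4, Galen 4, Harke 3 (total 32).
Galen receives 4.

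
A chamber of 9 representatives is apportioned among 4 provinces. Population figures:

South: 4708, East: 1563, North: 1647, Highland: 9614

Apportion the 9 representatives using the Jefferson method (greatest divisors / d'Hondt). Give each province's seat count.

South 2, East 0, North 1, Highland 6

Standard divisor 17532/9 ≈ 1948; standard quotas: South 2.417, East 0.802, North 0.845, Highland 4.935.
Rounding down gives 2, 0, 0, 4 = 6 seats, so the divisor must be adjusted.
With modified divisor 1595.73: modified quotas South 2.950, East 0.979, North 1.032, Highland 6.025.
Rounding down: South 2, East 0, North 1, Highland 6 (total 9).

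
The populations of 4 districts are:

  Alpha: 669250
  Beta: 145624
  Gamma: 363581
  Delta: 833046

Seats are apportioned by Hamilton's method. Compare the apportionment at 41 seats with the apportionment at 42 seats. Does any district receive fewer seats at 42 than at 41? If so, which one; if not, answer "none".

none

At 41 seats: Alpha 14, Beta 3, Gamma 7, Delta 17.
At 42 seats: Alpha 14, Beta 3, Gamma 8, Delta 17.
No district's allocation decreased.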